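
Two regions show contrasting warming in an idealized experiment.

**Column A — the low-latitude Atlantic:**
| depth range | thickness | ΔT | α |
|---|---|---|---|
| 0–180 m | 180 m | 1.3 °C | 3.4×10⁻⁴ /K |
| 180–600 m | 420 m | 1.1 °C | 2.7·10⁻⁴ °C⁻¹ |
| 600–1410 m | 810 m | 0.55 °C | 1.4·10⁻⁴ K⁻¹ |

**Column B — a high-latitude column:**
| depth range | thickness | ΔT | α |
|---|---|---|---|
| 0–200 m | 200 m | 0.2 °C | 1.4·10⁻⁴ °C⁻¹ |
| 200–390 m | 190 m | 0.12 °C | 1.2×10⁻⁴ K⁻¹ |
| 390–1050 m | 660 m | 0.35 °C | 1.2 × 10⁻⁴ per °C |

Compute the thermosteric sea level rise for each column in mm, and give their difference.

A Layer 1: 3.4×10⁻⁴ × 180 × 1.3 = 0.07956 m
A 180–600 m: 2.7×10⁻⁴ × 1.1 × 420 = 0.12474 m
A 0.55 × 810 × 1.4×10⁻⁴ = 0.06237 m
A total: 0.26667 m
B Layer 1: 0.2 × 200 × 1.4×10⁻⁴ = 0.00560 m
B 1.2×10⁻⁴ × 190 × 0.12 = 0.002736 m
B Layer 3: 1.2×10⁻⁴ × 0.35 × 660 = 0.02772 m
B total: 0.036056 m
Difference: 0.26667 − 0.036056 = 0.230614 m

A: 267 mm; B: 36.1 mm; difference 231 mm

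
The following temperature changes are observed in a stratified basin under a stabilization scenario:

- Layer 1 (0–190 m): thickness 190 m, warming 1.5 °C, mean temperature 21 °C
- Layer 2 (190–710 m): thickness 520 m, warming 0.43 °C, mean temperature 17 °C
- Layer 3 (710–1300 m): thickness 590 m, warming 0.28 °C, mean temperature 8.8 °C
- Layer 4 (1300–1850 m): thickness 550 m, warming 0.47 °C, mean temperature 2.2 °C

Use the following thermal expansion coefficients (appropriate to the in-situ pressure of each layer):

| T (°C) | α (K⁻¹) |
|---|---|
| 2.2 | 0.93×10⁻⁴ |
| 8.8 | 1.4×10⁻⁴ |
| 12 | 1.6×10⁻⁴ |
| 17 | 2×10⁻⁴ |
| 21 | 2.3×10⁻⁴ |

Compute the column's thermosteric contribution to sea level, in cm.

16 cm

Layer 1 at 21 °C → α = 2.3×10⁻⁴ K⁻¹
Layer 2 at 17 °C → α = 2×10⁻⁴ K⁻¹
Layer 3 at 8.8 °C → α = 1.4×10⁻⁴ K⁻¹
Layer 4 at 2.2 °C → α = 0.93×10⁻⁴ K⁻¹
Layer 1: 2.3×10⁻⁴ × 1.5 × 190 = 0.06555 m
190–710 m: 2×10⁻⁴ × 0.43 × 520 = 0.04472 m
710–1300 m: 590 × 1.4×10⁻⁴ × 0.28 = 0.023128 m
1300–1850 m: 550 × 0.93×10⁻⁴ × 0.47 = 0.0240405 m
Δh = 0.06555 + 0.04472 + 0.023128 + 0.0240405 = 0.1574385 m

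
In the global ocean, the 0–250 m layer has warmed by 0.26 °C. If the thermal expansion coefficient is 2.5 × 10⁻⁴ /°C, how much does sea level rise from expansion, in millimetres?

Δh = 16 mm

Δh = αΔT·H = 2.5×10⁻⁴ × 0.26 × 250 = 0.01625 m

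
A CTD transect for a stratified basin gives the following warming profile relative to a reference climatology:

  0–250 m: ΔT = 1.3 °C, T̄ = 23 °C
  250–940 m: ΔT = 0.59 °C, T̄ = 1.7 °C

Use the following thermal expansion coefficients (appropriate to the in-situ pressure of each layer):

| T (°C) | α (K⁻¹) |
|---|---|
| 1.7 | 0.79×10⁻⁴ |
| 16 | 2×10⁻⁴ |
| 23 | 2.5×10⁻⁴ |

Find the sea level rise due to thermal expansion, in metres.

Δh = 0.11 m

Layer 1 at 23 °C → α = 2.5×10⁻⁴ K⁻¹
Layer 2 at 1.7 °C → α = 0.79×10⁻⁴ K⁻¹
0–250 m: 250 × 1.3 × 2.5×10⁻⁴ = 0.08125 m
690 × 0.59 × 0.79×10⁻⁴ = 0.0321609 m
Δh = 0.08125 + 0.0321609 = 0.1134109 m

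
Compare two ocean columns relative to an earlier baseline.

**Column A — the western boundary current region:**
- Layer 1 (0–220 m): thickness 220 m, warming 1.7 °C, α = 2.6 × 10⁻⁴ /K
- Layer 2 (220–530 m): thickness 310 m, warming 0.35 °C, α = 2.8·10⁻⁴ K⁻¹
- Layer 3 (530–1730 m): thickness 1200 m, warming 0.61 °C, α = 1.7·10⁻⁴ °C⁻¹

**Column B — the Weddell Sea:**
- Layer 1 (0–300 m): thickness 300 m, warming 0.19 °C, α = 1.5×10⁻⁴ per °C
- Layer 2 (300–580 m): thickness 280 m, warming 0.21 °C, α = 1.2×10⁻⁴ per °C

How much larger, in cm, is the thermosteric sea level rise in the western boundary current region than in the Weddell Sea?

A 0–220 m: 220 × 2.6×10⁻⁴ × 1.7 = 0.09724 m
A 220–530 m: 0.35 × 310 × 2.8×10⁻⁴ = 0.03038 m
A 1.7×10⁻⁴ × 0.61 × 1200 = 0.12444 m
A total: 0.25206 m
B 0.19 × 300 × 1.5×10⁻⁴ = 0.00855 m
B 300–580 m: 1.2×10⁻⁴ × 0.21 × 280 = 0.007056 m
B total: 0.015606 m
Difference: 0.25206 − 0.015606 = 0.236454 m

24 cm larger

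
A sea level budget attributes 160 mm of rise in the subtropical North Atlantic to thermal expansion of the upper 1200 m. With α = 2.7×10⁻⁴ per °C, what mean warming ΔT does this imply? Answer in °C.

0.49 °C

ΔT = Δh/(αH) = 0.16 / (2.7×10⁻⁴ × 1200) ≈ 0.4938 °C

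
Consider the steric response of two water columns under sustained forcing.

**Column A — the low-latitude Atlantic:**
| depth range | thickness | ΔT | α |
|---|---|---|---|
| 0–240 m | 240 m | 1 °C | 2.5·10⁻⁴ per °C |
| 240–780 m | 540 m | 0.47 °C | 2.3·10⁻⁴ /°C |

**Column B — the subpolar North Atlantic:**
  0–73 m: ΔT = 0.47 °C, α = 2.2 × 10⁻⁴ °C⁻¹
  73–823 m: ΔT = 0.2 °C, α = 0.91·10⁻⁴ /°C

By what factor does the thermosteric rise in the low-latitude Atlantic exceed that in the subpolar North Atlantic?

≈ 5.58×

A Layer 1: 1 × 240 × 2.5×10⁻⁴ = 0.06000 m
A 240–780 m: 2.3×10⁻⁴ × 540 × 0.47 = 0.058374 m
A total: 0.118374 m
B 0.47 × 73 × 2.2×10⁻⁴ = 0.0075482 m
B 0.2 × 0.91×10⁻⁴ × 750 = 0.01365 m
B total: 0.0211982 m
Ratio: 0.118374 / 0.0211982 ≈ 5.584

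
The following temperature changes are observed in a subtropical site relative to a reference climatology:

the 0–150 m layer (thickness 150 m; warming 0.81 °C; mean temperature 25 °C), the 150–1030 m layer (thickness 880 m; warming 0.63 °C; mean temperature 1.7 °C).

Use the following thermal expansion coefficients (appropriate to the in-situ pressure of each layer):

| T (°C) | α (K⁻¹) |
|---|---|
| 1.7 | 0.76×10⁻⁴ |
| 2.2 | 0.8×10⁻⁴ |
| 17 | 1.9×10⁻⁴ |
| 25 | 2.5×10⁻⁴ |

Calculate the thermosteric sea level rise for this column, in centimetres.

Layer 1 at 25 °C → α = 2.5×10⁻⁴ K⁻¹
Layer 2 at 1.7 °C → α = 0.76×10⁻⁴ K⁻¹
0–150 m: 150 × 2.5×10⁻⁴ × 0.81 = 0.030375 m
0.63 × 0.76×10⁻⁴ × 880 = 0.0421344 m
Δh = 0.030375 + 0.0421344 = 0.0725094 m ≈ 7.25 cm

about 7.25 cm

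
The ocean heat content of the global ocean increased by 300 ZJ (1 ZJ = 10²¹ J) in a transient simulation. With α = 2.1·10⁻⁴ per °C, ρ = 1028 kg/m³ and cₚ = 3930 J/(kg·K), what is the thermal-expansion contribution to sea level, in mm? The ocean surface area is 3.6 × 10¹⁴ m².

Δh ≈ 43.3 mm

Per unit area: Q = 300×10²¹ / (3.6×10¹⁴) ≈ 8.333×10⁸ J/m²
Δh = αQ/(ρcₚ) = 2.1×10⁻⁴ × 8.333×10⁸ / (1028 × 3930) ≈ 0.043315 m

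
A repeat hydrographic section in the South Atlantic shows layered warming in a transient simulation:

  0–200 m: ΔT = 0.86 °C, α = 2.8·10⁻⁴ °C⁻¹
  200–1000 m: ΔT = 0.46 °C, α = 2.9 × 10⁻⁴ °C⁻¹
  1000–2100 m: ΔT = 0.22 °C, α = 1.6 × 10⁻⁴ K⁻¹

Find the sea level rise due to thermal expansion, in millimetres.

about 190 mm

0–200 m: 0.86 × 200 × 2.8×10⁻⁴ = 0.04816 m
800 × 0.46 × 2.9×10⁻⁴ = 0.10672 m
1100 × 0.22 × 1.6×10⁻⁴ = 0.03872 m
Δh = 0.04816 + 0.10672 + 0.03872 = 0.19360 m ≈ 190 mm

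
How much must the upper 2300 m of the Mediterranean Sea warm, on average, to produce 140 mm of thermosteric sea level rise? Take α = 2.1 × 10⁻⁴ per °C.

ΔT = Δh/(αH) = 0.14 / (2.1×10⁻⁴ × 2300) ≈ 0.2899 °C

0.290 °C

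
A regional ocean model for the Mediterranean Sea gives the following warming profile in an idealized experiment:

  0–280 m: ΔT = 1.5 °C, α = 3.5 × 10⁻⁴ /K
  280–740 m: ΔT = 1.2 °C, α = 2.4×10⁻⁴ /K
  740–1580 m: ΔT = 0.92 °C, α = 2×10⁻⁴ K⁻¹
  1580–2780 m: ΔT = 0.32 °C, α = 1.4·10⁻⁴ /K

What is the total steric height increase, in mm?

280 × 3.5×10⁻⁴ × 1.5 = 0.14700 m
1.2 × 460 × 2.4×10⁻⁴ = 0.13248 m
Layer 3: 0.92 × 840 × 2×10⁻⁴ = 0.15456 m
Layer 4: 1.4×10⁻⁴ × 1200 × 0.32 = 0.05376 m
Δh = 0.14700 + 0.13248 + 0.15456 + 0.05376 = 0.48780 m

Δh ≈ 488 mm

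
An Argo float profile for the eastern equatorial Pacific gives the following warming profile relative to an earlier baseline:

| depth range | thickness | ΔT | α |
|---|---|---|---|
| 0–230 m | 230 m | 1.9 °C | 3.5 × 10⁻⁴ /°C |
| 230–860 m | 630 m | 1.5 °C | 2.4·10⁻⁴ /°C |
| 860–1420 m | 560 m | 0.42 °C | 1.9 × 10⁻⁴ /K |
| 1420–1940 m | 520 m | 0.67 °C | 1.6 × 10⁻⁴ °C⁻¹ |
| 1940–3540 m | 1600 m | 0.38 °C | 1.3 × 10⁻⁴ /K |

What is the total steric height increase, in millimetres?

559 mm of thermosteric rise

1.9 × 230 × 3.5×10⁻⁴ = 0.15295 m
2.4×10⁻⁴ × 1.5 × 630 = 0.22680 m
Layer 3: 0.42 × 560 × 1.9×10⁻⁴ = 0.044688 m
1420–1940 m: 1.6×10⁻⁴ × 520 × 0.67 = 0.055744 m
Layer 5: 1600 × 1.3×10⁻⁴ × 0.38 = 0.07904 m
Δh = 0.15295 + 0.22680 + 0.044688 + 0.055744 + 0.07904 = 0.559222 m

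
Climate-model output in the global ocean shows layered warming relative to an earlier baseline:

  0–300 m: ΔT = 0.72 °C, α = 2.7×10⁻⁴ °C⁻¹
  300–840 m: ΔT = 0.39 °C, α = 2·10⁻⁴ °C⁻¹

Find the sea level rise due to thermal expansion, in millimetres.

0–300 m: 300 × 2.7×10⁻⁴ × 0.72 = 0.05832 m
540 × 2×10⁻⁴ × 0.39 = 0.04212 m
Δh = 0.05832 + 0.04212 = 0.10044 m

Δh = 100 mm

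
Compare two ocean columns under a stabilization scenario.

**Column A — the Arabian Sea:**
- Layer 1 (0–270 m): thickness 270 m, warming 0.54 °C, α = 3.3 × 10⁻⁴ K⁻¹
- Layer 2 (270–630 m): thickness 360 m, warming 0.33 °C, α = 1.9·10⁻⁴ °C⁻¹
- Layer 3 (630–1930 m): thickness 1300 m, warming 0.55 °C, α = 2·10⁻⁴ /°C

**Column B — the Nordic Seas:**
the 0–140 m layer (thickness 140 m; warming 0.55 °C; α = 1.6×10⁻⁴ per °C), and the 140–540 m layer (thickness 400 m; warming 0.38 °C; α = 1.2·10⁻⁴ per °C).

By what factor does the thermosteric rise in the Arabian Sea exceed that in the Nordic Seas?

A 3.3×10⁻⁴ × 270 × 0.54 = 0.048114 m
A Layer 2: 360 × 0.33 × 1.9×10⁻⁴ = 0.022572 m
A 630–1930 m: 1300 × 2×10⁻⁴ × 0.55 = 0.14300 m
A total: 0.213686 m
B Layer 1: 140 × 0.55 × 1.6×10⁻⁴ = 0.01232 m
B 400 × 0.38 × 1.2×10⁻⁴ = 0.01824 m
B total: 0.03056 m
Ratio: 0.213686 / 0.03056 ≈ 6.992

7.0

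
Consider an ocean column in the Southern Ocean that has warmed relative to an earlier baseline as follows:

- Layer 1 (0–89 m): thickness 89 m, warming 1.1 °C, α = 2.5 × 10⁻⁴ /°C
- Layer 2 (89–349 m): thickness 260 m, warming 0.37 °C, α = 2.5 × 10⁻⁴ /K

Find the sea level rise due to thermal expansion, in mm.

about 49 mm

Layer 1: 2.5×10⁻⁴ × 1.1 × 89 = 0.024475 m
0.37 × 2.5×10⁻⁴ × 260 = 0.02405 m
Δh = 0.024475 + 0.02405 = 0.048525 m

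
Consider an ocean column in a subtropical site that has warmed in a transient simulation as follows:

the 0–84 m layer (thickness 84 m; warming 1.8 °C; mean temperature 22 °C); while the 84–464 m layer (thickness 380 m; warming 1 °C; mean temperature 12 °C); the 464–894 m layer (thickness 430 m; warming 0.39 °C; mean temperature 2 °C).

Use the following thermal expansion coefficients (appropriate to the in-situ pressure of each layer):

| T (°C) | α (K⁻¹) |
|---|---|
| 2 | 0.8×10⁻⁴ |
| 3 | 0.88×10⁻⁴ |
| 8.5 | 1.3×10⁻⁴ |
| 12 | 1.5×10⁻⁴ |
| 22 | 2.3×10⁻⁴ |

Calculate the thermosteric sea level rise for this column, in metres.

0.11 m of thermosteric rise

Layer 1 at 22 °C → α = 2.3×10⁻⁴ K⁻¹
Layer 2 at 12 °C → α = 1.5×10⁻⁴ K⁻¹
Layer 3 at 2 °C → α = 0.8×10⁻⁴ K⁻¹
0–84 m: 2.3×10⁻⁴ × 1.8 × 84 = 0.034776 m
84–464 m: 1.5×10⁻⁴ × 380 × 1 = 0.05700 m
464–894 m: 0.39 × 0.8×10⁻⁴ × 430 = 0.013416 m
Δh = 0.034776 + 0.05700 + 0.013416 = 0.105192 m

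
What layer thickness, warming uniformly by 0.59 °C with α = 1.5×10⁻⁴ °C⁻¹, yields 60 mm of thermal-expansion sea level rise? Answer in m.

about 678 m

H = Δh/(αΔT) = 0.06 / (1.5×10⁻⁴ × 0.59) ≈ 678.0 m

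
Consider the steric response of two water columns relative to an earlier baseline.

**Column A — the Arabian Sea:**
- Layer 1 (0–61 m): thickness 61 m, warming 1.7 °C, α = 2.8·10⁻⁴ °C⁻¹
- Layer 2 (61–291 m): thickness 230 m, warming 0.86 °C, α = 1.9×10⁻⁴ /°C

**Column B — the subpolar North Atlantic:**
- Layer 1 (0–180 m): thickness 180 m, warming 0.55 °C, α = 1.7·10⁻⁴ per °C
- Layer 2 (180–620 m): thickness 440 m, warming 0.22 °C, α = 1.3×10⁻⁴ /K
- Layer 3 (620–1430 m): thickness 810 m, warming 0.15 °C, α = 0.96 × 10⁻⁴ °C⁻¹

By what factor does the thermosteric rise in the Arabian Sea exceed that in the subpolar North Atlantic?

≈ 1.6×

A 0–61 m: 2.8×10⁻⁴ × 61 × 1.7 = 0.029036 m
A Layer 2: 230 × 0.86 × 1.9×10⁻⁴ = 0.037582 m
A total: 0.066618 m
B 0.55 × 1.7×10⁻⁴ × 180 = 0.01683 m
B 440 × 1.3×10⁻⁴ × 0.22 = 0.012584 m
B 620–1430 m: 0.96×10⁻⁴ × 810 × 0.15 = 0.011664 m
B total: 0.041078 m
Ratio: 0.066618 / 0.041078 ≈ 1.622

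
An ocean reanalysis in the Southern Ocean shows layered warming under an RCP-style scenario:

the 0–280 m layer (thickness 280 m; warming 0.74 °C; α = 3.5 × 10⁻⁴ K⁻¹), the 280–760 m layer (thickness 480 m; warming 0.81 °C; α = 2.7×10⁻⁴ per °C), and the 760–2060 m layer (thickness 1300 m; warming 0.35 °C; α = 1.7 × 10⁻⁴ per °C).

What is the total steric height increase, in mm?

0–280 m: 3.5×10⁻⁴ × 0.74 × 280 = 0.07252 m
480 × 2.7×10⁻⁴ × 0.81 = 0.104976 m
Layer 3: 1300 × 0.35 × 1.7×10⁻⁴ = 0.07735 m
Δh = 0.07252 + 0.104976 + 0.07735 = 0.254846 m

about 250 mm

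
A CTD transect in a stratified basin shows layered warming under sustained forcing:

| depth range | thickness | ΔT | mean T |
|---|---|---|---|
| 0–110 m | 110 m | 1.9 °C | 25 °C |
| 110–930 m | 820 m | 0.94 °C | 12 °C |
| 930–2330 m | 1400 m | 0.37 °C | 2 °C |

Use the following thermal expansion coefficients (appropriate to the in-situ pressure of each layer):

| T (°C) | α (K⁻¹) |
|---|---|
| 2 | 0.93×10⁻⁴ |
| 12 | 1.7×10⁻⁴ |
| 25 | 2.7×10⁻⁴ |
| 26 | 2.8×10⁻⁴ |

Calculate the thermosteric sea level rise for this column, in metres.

Layer 1 at 25 °C → α = 2.7×10⁻⁴ K⁻¹
Layer 2 at 12 °C → α = 1.7×10⁻⁴ K⁻¹
Layer 3 at 2 °C → α = 0.93×10⁻⁴ K⁻¹
Layer 1: 2.7×10⁻⁴ × 110 × 1.9 = 0.05643 m
Layer 2: 1.7×10⁻⁴ × 820 × 0.94 = 0.131036 m
930–2330 m: 0.37 × 0.93×10⁻⁴ × 1400 = 0.048174 m
Δh = 0.05643 + 0.131036 + 0.048174 = 0.23564 m ≈ 0.24 m

0.24 m of thermosteric rise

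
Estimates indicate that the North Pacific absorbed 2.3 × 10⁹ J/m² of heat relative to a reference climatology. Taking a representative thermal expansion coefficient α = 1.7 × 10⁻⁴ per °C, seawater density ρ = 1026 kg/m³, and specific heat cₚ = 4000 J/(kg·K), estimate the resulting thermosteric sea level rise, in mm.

95 mm

Δh = αQ/(ρcₚ) = 1.7×10⁻⁴ × 2.3×10⁹ / (1026 × 4000) ≈ 0.095273 m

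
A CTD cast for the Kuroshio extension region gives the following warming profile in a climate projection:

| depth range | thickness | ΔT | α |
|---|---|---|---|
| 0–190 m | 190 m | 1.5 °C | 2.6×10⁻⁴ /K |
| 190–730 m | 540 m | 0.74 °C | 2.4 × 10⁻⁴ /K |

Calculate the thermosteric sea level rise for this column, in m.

Δh ≈ 0.17 m

Layer 1: 2.6×10⁻⁴ × 190 × 1.5 = 0.07410 m
190–730 m: 2.4×10⁻⁴ × 540 × 0.74 = 0.095904 m
Δh = 0.07410 + 0.095904 = 0.170004 m ≈ 0.17 m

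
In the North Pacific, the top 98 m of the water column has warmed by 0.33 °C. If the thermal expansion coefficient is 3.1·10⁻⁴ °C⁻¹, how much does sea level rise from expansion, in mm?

10 mm

Δh = αΔT·H = 3.1×10⁻⁴ × 0.33 × 98 = 0.0100254 m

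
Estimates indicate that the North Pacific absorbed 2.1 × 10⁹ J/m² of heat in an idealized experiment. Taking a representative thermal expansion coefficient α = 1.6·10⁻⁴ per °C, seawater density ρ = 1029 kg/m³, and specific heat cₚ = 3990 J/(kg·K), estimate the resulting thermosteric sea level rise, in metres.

Δh = αQ/(ρcₚ) = 1.6×10⁻⁴ × 2.1×10⁹ / (1029 × 3990) ≈ 0.081837 m

about 0.0818 m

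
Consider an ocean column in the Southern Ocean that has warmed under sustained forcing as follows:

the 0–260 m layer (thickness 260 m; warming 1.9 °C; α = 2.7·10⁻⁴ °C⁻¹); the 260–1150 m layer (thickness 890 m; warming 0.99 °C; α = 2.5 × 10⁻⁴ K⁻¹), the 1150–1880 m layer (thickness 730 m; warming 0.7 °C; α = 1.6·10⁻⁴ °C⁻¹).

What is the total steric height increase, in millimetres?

Δh ≈ 435 mm

1.9 × 260 × 2.7×10⁻⁴ = 0.13338 m
Layer 2: 0.99 × 2.5×10⁻⁴ × 890 = 0.220275 m
1150–1880 m: 1.6×10⁻⁴ × 0.7 × 730 = 0.08176 m
Δh = 0.13338 + 0.220275 + 0.08176 = 0.435415 m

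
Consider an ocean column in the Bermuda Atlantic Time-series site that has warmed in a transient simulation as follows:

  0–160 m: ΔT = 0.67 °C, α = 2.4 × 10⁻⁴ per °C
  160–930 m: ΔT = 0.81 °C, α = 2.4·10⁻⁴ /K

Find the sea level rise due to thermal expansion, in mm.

0–160 m: 0.67 × 160 × 2.4×10⁻⁴ = 0.025728 m
Layer 2: 2.4×10⁻⁴ × 0.81 × 770 = 0.149688 m
Δh = 0.025728 + 0.149688 = 0.175416 m ≈ 175 mm

Δh = 175 mm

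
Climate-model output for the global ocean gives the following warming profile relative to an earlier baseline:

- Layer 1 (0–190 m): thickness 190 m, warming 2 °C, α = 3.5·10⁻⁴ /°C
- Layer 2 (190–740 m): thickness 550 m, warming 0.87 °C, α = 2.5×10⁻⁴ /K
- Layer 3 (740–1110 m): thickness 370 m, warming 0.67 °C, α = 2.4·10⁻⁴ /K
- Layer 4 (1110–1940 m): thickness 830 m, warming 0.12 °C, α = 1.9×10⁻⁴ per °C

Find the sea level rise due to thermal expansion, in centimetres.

0–190 m: 3.5×10⁻⁴ × 2 × 190 = 0.13300 m
190–740 m: 550 × 0.87 × 2.5×10⁻⁴ = 0.119625 m
740–1110 m: 0.67 × 370 × 2.4×10⁻⁴ = 0.059496 m
Layer 4: 0.12 × 830 × 1.9×10⁻⁴ = 0.018924 m
Δh = 0.13300 + 0.119625 + 0.059496 + 0.018924 = 0.331045 m ≈ 33 cm

33 cm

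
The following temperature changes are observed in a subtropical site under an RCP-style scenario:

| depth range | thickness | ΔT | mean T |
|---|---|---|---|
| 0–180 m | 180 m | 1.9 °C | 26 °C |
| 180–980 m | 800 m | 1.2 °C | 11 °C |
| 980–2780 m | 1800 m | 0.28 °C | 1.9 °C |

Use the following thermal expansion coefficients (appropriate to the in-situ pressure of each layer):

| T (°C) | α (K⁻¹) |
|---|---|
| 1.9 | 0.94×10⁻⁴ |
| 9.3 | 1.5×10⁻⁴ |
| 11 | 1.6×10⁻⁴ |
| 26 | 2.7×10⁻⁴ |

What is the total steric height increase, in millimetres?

293 mm

Layer 1 at 26 °C → α = 2.7×10⁻⁴ K⁻¹
Layer 2 at 11 °C → α = 1.6×10⁻⁴ K⁻¹
Layer 3 at 1.9 °C → α = 0.94×10⁻⁴ K⁻¹
2.7×10⁻⁴ × 1.9 × 180 = 0.09234 m
1.6×10⁻⁴ × 800 × 1.2 = 0.15360 m
0.94×10⁻⁴ × 0.28 × 1800 = 0.047376 m
Δh = 0.09234 + 0.15360 + 0.047376 = 0.293316 m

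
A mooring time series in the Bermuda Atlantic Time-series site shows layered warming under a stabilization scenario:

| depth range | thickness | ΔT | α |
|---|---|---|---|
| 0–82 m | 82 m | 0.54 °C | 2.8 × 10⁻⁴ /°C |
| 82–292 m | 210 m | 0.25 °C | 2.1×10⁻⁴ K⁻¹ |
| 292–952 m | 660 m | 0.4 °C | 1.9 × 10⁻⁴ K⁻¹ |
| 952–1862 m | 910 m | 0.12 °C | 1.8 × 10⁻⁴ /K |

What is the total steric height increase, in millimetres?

about 93 mm

0–82 m: 82 × 2.8×10⁻⁴ × 0.54 = 0.0123984 m
Layer 2: 0.25 × 210 × 2.1×10⁻⁴ = 0.011025 m
292–952 m: 660 × 0.4 × 1.9×10⁻⁴ = 0.05016 m
Layer 4: 910 × 1.8×10⁻⁴ × 0.12 = 0.019656 m
Δh = 0.0123984 + 0.011025 + 0.05016 + 0.019656 = 0.0932394 m ≈ 93 mm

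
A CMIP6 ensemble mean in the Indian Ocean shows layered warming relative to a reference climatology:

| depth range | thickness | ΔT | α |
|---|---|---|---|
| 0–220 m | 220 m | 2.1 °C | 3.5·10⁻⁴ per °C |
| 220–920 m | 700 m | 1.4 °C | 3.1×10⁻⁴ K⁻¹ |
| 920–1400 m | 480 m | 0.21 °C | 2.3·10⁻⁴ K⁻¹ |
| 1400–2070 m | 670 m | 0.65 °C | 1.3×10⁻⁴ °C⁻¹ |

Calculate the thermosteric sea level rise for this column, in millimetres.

Δh = 545 mm

0–220 m: 2.1 × 3.5×10⁻⁴ × 220 = 0.16170 m
1.4 × 700 × 3.1×10⁻⁴ = 0.30380 m
920–1400 m: 0.21 × 480 × 2.3×10⁻⁴ = 0.023184 m
1.3×10⁻⁴ × 670 × 0.65 = 0.056615 m
Δh = 0.16170 + 0.30380 + 0.023184 + 0.056615 = 0.545299 m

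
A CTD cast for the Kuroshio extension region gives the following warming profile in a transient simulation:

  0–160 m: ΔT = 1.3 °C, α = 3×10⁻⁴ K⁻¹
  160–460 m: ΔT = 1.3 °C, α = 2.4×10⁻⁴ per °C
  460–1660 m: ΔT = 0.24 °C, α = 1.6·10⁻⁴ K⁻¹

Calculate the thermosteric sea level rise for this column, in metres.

1.3 × 3×10⁻⁴ × 160 = 0.06240 m
160–460 m: 1.3 × 300 × 2.4×10⁻⁴ = 0.09360 m
1200 × 1.6×10⁻⁴ × 0.24 = 0.04608 m
Δh = 0.06240 + 0.09360 + 0.04608 = 0.20208 m

Δh ≈ 0.202 m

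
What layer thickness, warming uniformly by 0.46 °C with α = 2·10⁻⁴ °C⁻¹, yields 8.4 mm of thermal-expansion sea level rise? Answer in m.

H = Δh/(αΔT) = 0.0084 / (2×10⁻⁴ × 0.46) ≈ 91.30 m

H ≈ 91 m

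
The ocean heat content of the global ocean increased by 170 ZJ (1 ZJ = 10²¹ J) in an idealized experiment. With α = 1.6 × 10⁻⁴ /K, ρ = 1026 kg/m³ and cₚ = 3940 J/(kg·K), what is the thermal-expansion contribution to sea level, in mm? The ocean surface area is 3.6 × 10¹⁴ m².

Per unit area: Q = 170×10²¹ / (3.6×10¹⁴) ≈ 4.722×10⁸ J/m²
Δh = αQ/(ρcₚ) = 1.6×10⁻⁴ × 4.722×10⁸ / (1026 × 3940) ≈ 0.01869 m

18.7 mm of thermosteric rise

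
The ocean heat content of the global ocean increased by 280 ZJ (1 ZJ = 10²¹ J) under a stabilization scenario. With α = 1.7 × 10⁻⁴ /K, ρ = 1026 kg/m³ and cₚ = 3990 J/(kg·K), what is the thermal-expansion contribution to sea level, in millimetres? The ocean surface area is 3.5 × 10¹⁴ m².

Per unit area: Q = 280×10²¹ / (3.5×10¹⁴) = 8×10⁸ J/m²
Δh = αQ/(ρcₚ) = 1.7×10⁻⁴ × 8×10⁸ / (1026 × 3990) ≈ 0.033221 m

33 mm of thermosteric rise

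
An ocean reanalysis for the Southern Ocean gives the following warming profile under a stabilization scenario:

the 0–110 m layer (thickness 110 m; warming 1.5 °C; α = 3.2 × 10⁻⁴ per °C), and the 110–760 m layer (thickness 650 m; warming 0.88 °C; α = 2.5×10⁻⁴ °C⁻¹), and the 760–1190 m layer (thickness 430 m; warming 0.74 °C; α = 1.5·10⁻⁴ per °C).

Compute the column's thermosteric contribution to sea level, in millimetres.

Δh = 244 mm

0–110 m: 3.2×10⁻⁴ × 1.5 × 110 = 0.05280 m
110–760 m: 650 × 2.5×10⁻⁴ × 0.88 = 0.14300 m
Layer 3: 0.74 × 430 × 1.5×10⁻⁴ = 0.04773 m
Δh = 0.05280 + 0.14300 + 0.04773 = 0.24353 m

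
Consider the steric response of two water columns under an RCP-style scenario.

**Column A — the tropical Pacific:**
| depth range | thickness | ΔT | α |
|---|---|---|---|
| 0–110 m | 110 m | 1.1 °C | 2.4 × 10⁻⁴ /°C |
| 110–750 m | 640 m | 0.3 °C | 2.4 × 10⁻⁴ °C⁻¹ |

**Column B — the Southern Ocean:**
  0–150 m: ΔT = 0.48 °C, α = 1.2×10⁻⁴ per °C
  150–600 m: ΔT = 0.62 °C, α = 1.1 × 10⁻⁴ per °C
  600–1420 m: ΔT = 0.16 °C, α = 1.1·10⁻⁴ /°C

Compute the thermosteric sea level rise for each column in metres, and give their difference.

A: 0.075 m; B: 0.054 m; difference 0.021 m

A Layer 1: 2.4×10⁻⁴ × 1.1 × 110 = 0.02904 m
A Layer 2: 640 × 2.4×10⁻⁴ × 0.3 = 0.04608 m
A total: 0.07512 m
B 0–150 m: 1.2×10⁻⁴ × 0.48 × 150 = 0.00864 m
B 450 × 1.1×10⁻⁴ × 0.62 = 0.03069 m
B 820 × 0.16 × 1.1×10⁻⁴ = 0.014432 m
B total: 0.053762 m
Difference: 0.07512 − 0.053762 = 0.021358 m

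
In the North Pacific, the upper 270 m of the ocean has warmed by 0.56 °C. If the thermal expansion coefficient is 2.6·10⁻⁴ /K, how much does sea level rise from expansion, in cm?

Δh = αΔT·H = 2.6×10⁻⁴ × 0.56 × 270 = 0.039312 m

about 3.9 cm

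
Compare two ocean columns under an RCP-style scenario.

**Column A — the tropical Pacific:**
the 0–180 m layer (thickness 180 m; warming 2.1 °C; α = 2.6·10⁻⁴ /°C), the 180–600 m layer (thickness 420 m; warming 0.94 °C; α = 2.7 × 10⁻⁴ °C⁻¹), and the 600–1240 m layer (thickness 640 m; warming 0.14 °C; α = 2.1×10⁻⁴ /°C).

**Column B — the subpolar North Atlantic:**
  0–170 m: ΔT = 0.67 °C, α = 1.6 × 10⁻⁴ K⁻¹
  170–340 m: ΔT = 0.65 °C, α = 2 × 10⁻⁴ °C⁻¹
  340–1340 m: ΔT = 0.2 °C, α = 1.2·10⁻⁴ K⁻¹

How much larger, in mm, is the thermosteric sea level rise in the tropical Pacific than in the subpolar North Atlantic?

A Layer 1: 2.6×10⁻⁴ × 180 × 2.1 = 0.09828 m
A Layer 2: 2.7×10⁻⁴ × 420 × 0.94 = 0.106596 m
A 2.1×10⁻⁴ × 0.14 × 640 = 0.018816 m
A total: 0.223692 m
B 0–170 m: 1.6×10⁻⁴ × 0.67 × 170 = 0.018224 m
B 170–340 m: 2×10⁻⁴ × 170 × 0.65 = 0.02210 m
B 1.2×10⁻⁴ × 0.2 × 1000 = 0.02400 m
B total: 0.064324 m
Difference: 0.223692 − 0.064324 = 0.159368 m

160 mm larger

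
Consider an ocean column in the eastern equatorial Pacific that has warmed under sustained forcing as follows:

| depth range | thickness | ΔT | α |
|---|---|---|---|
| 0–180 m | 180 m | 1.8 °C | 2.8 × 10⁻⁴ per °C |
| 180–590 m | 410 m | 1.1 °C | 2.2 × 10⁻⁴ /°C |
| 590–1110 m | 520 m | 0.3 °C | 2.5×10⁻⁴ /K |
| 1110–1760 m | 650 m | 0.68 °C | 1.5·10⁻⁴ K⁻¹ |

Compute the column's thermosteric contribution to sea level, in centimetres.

about 29.5 cm

Layer 1: 2.8×10⁻⁴ × 180 × 1.8 = 0.09072 m
Layer 2: 1.1 × 2.2×10⁻⁴ × 410 = 0.09922 m
590–1110 m: 2.5×10⁻⁴ × 520 × 0.3 = 0.03900 m
Layer 4: 0.68 × 1.5×10⁻⁴ × 650 = 0.06630 m
Δh = 0.09072 + 0.09922 + 0.03900 + 0.06630 = 0.29524 m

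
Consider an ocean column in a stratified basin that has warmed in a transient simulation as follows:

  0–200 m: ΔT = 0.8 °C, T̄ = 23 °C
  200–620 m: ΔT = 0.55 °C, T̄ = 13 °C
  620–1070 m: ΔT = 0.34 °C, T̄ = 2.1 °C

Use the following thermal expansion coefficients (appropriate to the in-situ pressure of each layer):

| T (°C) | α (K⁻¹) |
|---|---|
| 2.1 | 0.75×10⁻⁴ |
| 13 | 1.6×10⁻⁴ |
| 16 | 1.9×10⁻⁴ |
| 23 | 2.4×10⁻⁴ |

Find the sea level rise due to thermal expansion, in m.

about 0.0868 m

Layer 1 at 23 °C → α = 2.4×10⁻⁴ K⁻¹
Layer 2 at 13 °C → α = 1.6×10⁻⁴ K⁻¹
Layer 3 at 2.1 °C → α = 0.75×10⁻⁴ K⁻¹
Layer 1: 0.8 × 200 × 2.4×10⁻⁴ = 0.03840 m
Layer 2: 0.55 × 1.6×10⁻⁴ × 420 = 0.03696 m
0.34 × 0.75×10⁻⁴ × 450 = 0.011475 m
Δh = 0.03840 + 0.03696 + 0.011475 = 0.086835 m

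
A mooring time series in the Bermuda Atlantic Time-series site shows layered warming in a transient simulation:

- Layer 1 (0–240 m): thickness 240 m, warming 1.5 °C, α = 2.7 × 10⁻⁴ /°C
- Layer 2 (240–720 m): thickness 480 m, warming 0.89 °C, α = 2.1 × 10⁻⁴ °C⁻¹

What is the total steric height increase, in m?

0.187 m of thermosteric rise

1.5 × 2.7×10⁻⁴ × 240 = 0.09720 m
Layer 2: 2.1×10⁻⁴ × 0.89 × 480 = 0.089712 m
Δh = 0.09720 + 0.089712 = 0.186912 m ≈ 0.187 m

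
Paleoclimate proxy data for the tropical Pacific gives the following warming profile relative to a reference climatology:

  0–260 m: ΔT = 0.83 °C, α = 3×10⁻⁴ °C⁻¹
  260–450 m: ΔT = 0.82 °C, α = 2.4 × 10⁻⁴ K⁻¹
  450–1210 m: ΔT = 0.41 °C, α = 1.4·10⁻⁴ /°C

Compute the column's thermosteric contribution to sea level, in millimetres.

146 mm of thermosteric rise

0–260 m: 260 × 3×10⁻⁴ × 0.83 = 0.06474 m
Layer 2: 2.4×10⁻⁴ × 0.82 × 190 = 0.037392 m
Layer 3: 1.4×10⁻⁴ × 760 × 0.41 = 0.043624 m
Δh = 0.06474 + 0.037392 + 0.043624 = 0.145756 m ≈ 146 mm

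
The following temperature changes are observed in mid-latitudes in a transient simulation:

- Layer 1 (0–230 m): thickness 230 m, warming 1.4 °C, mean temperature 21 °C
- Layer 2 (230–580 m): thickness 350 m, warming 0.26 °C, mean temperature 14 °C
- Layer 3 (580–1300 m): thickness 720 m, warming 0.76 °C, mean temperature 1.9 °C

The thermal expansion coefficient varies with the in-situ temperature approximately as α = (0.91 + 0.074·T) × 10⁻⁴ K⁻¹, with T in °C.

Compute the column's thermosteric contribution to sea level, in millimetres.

Layer 1: α = (0.91 + 0.074×21)×10⁻⁴ = 2.464×10⁻⁴ K⁻¹
Layer 2: α = (0.91 + 0.074×14)×10⁻⁴ = 1.946×10⁻⁴ K⁻¹
Layer 3: α = (0.91 + 0.074×1.9)×10⁻⁴ = 1.0506×10⁻⁴ K⁻¹
2.464×10⁻⁴ × 230 × 1.4 = 0.0793408 m
230–580 m: 350 × 0.26 × 1.946×10⁻⁴ = 0.0177086 m
1.0506×10⁻⁴ × 0.76 × 720 = 0.057488832 m
Δh = 0.0793408 + 0.0177086 + 0.057488832 = 0.154538232 m

155 mm of thermosteric rise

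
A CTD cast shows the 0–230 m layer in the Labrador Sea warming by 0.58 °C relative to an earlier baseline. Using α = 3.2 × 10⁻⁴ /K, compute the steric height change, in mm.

Δh = αΔT·H = 3.2×10⁻⁴ × 0.58 × 230 = 0.042688 m

about 42.7 mm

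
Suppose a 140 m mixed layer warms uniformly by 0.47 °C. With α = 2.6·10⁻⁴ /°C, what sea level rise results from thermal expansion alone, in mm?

17 mm of thermosteric rise

Δh = αΔT·H = 2.6×10⁻⁴ × 0.47 × 140 = 0.017108 m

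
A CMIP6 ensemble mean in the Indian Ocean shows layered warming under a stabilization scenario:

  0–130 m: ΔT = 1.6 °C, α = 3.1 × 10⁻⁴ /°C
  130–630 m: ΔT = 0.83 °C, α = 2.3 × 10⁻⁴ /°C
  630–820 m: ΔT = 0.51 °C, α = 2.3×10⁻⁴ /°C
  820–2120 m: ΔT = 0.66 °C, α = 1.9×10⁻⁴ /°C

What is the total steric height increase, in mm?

345 mm

Layer 1: 1.6 × 3.1×10⁻⁴ × 130 = 0.06448 m
0.83 × 2.3×10⁻⁴ × 500 = 0.09545 m
0.51 × 2.3×10⁻⁴ × 190 = 0.022287 m
820–2120 m: 1300 × 0.66 × 1.9×10⁻⁴ = 0.16302 m
Δh = 0.06448 + 0.09545 + 0.022287 + 0.16302 = 0.345237 m ≈ 345 mm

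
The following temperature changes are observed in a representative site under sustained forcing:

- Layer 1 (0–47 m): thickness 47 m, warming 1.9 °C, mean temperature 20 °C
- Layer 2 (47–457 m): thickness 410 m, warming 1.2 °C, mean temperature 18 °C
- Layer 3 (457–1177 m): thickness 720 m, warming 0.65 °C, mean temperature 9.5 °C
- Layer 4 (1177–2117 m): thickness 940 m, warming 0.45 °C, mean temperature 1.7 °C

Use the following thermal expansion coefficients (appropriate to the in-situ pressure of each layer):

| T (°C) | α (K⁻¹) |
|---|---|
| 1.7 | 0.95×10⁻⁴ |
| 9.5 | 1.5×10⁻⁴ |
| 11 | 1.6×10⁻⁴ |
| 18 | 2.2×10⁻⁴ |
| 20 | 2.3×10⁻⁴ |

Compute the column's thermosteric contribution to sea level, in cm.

Layer 1 at 20 °C → α = 2.3×10⁻⁴ K⁻¹
Layer 2 at 18 °C → α = 2.2×10⁻⁴ K⁻¹
Layer 3 at 9.5 °C → α = 1.5×10⁻⁴ K⁻¹
Layer 4 at 1.7 °C → α = 0.95×10⁻⁴ K⁻¹
0–47 m: 2.3×10⁻⁴ × 47 × 1.9 = 0.020539 m
47–457 m: 2.2×10⁻⁴ × 1.2 × 410 = 0.10824 m
457–1177 m: 0.65 × 1.5×10⁻⁴ × 720 = 0.07020 m
Layer 4: 0.95×10⁻⁴ × 940 × 0.45 = 0.040185 m
Δh = 0.020539 + 0.10824 + 0.07020 + 0.040185 = 0.239164 m

Δh ≈ 24 cm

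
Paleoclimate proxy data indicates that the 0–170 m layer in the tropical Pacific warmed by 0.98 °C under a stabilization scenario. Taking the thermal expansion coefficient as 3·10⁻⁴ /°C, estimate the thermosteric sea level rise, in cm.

Δh = αΔT·H = 3×10⁻⁴ × 0.98 × 170 = 0.04998 m

Δh ≈ 5.00 cm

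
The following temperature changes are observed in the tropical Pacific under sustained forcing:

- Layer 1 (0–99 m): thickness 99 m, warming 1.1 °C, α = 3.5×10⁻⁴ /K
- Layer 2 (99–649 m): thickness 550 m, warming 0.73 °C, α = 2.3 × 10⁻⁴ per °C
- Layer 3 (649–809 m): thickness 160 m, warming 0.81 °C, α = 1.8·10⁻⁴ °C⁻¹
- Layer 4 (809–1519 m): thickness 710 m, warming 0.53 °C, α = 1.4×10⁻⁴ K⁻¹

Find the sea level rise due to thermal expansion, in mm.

99 × 1.1 × 3.5×10⁻⁴ = 0.038115 m
99–649 m: 550 × 2.3×10⁻⁴ × 0.73 = 0.092345 m
Layer 3: 160 × 1.8×10⁻⁴ × 0.81 = 0.023328 m
Layer 4: 710 × 0.53 × 1.4×10⁻⁴ = 0.052682 m
Δh = 0.038115 + 0.092345 + 0.023328 + 0.052682 = 0.20647 m

210 mm of thermosteric rise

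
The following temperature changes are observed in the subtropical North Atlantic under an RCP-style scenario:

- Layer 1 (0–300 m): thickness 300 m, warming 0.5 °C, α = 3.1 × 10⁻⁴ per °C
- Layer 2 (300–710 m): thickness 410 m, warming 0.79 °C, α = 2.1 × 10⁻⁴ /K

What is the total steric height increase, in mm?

115 mm

300 × 0.5 × 3.1×10⁻⁴ = 0.04650 m
300–710 m: 0.79 × 2.1×10⁻⁴ × 410 = 0.068019 m
Δh = 0.04650 + 0.068019 = 0.114519 m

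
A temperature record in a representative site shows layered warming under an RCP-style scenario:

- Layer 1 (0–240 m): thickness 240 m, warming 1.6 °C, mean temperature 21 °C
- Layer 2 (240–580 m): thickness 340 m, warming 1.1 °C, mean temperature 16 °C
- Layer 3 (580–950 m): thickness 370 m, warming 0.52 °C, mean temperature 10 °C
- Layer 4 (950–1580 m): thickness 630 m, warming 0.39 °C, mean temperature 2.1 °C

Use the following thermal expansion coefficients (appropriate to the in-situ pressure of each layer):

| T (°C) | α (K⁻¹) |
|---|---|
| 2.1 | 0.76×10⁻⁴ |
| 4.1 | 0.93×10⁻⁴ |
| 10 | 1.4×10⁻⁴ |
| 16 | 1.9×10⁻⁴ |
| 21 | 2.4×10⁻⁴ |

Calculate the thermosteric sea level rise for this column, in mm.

about 209 mm

Layer 1 at 21 °C → α = 2.4×10⁻⁴ K⁻¹
Layer 2 at 16 °C → α = 1.9×10⁻⁴ K⁻¹
Layer 3 at 10 °C → α = 1.4×10⁻⁴ K⁻¹
Layer 4 at 2.1 °C → α = 0.76×10⁻⁴ K⁻¹
1.6 × 2.4×10⁻⁴ × 240 = 0.09216 m
1.1 × 340 × 1.9×10⁻⁴ = 0.07106 m
370 × 1.4×10⁻⁴ × 0.52 = 0.026936 m
0.39 × 0.76×10⁻⁴ × 630 = 0.0186732 m
Δh = 0.09216 + 0.07106 + 0.026936 + 0.0186732 = 0.2088292 m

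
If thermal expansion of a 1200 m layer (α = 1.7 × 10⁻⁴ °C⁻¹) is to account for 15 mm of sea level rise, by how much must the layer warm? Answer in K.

about 0.0735 K

ΔT = Δh/(αH) = 0.015 / (1.7×10⁻⁴ × 1200) ≈ 0.07353 K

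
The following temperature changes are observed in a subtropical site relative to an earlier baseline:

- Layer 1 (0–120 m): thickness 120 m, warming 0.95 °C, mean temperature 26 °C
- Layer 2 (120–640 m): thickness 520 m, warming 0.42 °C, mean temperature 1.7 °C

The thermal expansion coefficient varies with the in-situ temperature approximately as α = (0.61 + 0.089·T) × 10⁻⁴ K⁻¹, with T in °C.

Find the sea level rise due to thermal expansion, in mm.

about 50 mm

Layer 1: α = (0.61 + 0.089×26)×10⁻⁴ = 2.924×10⁻⁴ K⁻¹
Layer 2: α = (0.61 + 0.089×1.7)×10⁻⁴ = 0.7613×10⁻⁴ K⁻¹
0–120 m: 2.924×10⁻⁴ × 120 × 0.95 = 0.0333336 m
Layer 2: 520 × 0.42 × 0.7613×10⁻⁴ = 0.016626792 m
Δh = 0.0333336 + 0.016626792 = 0.049960392 m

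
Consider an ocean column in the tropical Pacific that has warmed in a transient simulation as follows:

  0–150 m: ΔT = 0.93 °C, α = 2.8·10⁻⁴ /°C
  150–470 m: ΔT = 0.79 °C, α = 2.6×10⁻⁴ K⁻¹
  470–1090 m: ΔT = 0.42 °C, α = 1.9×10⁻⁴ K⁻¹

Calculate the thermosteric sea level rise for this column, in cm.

150 × 2.8×10⁻⁴ × 0.93 = 0.03906 m
320 × 0.79 × 2.6×10⁻⁴ = 0.065728 m
620 × 1.9×10⁻⁴ × 0.42 = 0.049476 m
Δh = 0.03906 + 0.065728 + 0.049476 = 0.154264 m

Δh = 15.4 cm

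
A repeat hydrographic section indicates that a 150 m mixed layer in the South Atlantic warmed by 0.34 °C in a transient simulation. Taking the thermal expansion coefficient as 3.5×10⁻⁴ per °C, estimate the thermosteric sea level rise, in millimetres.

Δh ≈ 17.9 mm

Δh = αΔT·H = 3.5×10⁻⁴ × 0.34 × 150 = 0.01785 m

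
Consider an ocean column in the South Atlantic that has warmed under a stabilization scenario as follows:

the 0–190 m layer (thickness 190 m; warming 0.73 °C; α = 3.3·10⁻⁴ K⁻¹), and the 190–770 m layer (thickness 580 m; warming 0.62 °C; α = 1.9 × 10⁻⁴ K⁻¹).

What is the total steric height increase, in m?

Δh ≈ 0.114 m

0–190 m: 3.3×10⁻⁴ × 190 × 0.73 = 0.045771 m
190–770 m: 1.9×10⁻⁴ × 580 × 0.62 = 0.068324 m
Δh = 0.045771 + 0.068324 = 0.114095 m ≈ 0.114 m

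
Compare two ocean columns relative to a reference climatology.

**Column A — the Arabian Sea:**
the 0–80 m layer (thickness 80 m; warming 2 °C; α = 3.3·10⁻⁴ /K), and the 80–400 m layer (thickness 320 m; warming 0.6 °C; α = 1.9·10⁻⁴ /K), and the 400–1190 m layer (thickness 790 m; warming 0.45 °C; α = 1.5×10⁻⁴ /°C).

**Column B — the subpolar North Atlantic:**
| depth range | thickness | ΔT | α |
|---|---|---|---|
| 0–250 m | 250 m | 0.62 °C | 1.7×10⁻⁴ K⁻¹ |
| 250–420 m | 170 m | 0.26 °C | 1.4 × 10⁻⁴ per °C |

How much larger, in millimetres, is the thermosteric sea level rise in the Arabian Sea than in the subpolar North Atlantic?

A 3.3×10⁻⁴ × 2 × 80 = 0.05280 m
A Layer 2: 1.9×10⁻⁴ × 320 × 0.6 = 0.03648 m
A 400–1190 m: 0.45 × 790 × 1.5×10⁻⁴ = 0.053325 m
A total: 0.142605 m
B 0–250 m: 250 × 1.7×10⁻⁴ × 0.62 = 0.02635 m
B 250–420 m: 0.26 × 1.4×10⁻⁴ × 170 = 0.006188 m
B total: 0.032538 m
Difference: 0.142605 − 0.032538 = 0.110067 m

Δh_A − Δh_B ≈ 110 mm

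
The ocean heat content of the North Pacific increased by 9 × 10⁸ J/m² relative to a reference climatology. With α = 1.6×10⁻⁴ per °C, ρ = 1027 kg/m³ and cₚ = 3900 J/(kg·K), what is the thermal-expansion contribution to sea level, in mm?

Δh = αQ/(ρcₚ) = 1.6×10⁻⁴ × 9×10⁸ / (1027 × 3900) ≈ 0.035952 m

Δh = 36 mm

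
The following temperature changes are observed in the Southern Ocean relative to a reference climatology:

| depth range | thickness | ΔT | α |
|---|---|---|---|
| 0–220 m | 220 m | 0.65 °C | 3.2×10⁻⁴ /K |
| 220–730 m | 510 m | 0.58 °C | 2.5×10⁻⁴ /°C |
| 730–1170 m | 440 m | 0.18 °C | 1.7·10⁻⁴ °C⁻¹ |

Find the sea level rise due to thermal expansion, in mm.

0–220 m: 0.65 × 3.2×10⁻⁴ × 220 = 0.04576 m
220–730 m: 510 × 0.58 × 2.5×10⁻⁴ = 0.07395 m
Layer 3: 0.18 × 1.7×10⁻⁴ × 440 = 0.013464 m
Δh = 0.04576 + 0.07395 + 0.013464 = 0.133174 m ≈ 130 mm

130 mm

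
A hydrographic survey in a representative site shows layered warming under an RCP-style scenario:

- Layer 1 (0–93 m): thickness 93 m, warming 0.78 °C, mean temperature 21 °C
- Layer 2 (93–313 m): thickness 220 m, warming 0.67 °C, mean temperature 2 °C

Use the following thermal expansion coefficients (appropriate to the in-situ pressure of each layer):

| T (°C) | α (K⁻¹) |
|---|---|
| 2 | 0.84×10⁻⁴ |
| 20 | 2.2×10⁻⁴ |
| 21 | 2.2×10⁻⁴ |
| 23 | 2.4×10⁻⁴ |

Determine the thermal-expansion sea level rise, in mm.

Layer 1 at 21 °C → α = 2.2×10⁻⁴ K⁻¹
Layer 2 at 2 °C → α = 0.84×10⁻⁴ K⁻¹
0–93 m: 93 × 2.2×10⁻⁴ × 0.78 = 0.0159588 m
0.67 × 0.84×10⁻⁴ × 220 = 0.0123816 m
Δh = 0.0159588 + 0.0123816 = 0.0283404 m

Δh ≈ 28.3 mm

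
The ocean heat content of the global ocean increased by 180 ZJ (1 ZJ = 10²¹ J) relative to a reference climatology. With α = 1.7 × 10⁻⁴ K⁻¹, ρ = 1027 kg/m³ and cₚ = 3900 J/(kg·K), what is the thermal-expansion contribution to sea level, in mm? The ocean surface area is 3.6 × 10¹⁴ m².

Δh ≈ 21.2 mm

Per unit area: Q = 180×10²¹ / (3.6×10¹⁴) = 5×10⁸ J/m²
Δh = αQ/(ρcₚ) = 1.7×10⁻⁴ × 5×10⁸ / (1027 × 3900) ≈ 0.021222 m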